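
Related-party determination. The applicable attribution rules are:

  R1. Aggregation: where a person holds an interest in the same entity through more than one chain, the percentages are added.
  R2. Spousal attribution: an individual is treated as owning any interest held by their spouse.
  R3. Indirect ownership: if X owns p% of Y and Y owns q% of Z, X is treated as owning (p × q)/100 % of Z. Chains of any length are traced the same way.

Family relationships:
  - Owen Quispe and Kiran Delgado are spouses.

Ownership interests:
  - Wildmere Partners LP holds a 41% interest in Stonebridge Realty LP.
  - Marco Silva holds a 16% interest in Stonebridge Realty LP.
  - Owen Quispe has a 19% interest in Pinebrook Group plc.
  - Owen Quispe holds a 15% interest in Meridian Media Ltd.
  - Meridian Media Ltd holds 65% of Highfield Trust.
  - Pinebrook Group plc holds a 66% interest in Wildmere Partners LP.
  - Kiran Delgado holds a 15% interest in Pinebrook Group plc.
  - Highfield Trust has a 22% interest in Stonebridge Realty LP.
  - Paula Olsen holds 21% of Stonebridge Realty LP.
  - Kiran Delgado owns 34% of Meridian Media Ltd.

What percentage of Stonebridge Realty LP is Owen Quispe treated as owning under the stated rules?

16.2074%

By spousal attribution (R2), Owen Quispe is treated as also owning Kiran Delgado's interest in Pinebrook Group plc, giving 19% + 15% = 34%.
By spousal attribution (R2), Owen Quispe is treated as also owning Kiran Delgado's interest in Meridian Media Ltd, giving 15% + 34% = 49%.
Chain via Pinebrook Group plc → Wildmere Partners LP (R3): 34% × 66% × 41% = 9.2004% of Stonebridge Realty LP.
Chain via Meridian Media Ltd → Highfield Trust (R3): 49% × 65% × 22% = 7.007% of Stonebridge Realty LP.
Aggregating (R1): 9.2004% + 7.007% = 16.2074%.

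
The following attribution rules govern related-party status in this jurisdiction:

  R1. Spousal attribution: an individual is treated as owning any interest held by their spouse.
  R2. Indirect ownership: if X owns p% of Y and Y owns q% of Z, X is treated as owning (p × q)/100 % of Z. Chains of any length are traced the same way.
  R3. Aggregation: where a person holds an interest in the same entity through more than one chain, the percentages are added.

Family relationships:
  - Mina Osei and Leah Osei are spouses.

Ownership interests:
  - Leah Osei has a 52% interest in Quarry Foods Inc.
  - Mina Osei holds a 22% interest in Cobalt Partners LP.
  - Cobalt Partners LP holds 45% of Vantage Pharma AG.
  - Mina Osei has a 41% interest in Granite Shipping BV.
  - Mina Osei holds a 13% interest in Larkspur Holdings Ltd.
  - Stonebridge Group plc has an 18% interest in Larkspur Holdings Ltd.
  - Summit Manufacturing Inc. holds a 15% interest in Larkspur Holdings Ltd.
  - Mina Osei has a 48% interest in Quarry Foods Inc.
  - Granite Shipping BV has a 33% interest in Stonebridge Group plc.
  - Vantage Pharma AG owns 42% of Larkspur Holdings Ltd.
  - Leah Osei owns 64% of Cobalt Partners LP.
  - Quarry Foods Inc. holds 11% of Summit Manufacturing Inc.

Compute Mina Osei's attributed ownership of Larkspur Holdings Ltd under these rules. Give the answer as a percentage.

By spousal attribution (R1), Mina Osei is treated as also owning Leah Osei's interest in Cobalt Partners LP, giving 22% + 64% = 86%.
By spousal attribution (R1), Mina Osei is treated as also owning Leah Osei's interest in Quarry Foods Inc, giving 48% + 52% = 100%.
Chain via Cobalt Partners LP → Vantage Pharma AG (R2): 86% × 45% × 42% = 16.254% of Larkspur Holdings Ltd.
Chain via Quarry Foods Inc. → Summit Manufacturing Inc. (R2): 100% × 11% × 15% = 1.65% of Larkspur Holdings Ltd.
Chain via Granite Shipping BV → Stonebridge Group plc (R2): 41% × 33% × 18% = 2.4354% of Larkspur Holdings Ltd.
Direct interest in Larkspur Holdings Ltd: 13%.
Aggregating (R3): 16.254% + 1.65% + 2.4354% + 13% = 33.3394%.

33.3394%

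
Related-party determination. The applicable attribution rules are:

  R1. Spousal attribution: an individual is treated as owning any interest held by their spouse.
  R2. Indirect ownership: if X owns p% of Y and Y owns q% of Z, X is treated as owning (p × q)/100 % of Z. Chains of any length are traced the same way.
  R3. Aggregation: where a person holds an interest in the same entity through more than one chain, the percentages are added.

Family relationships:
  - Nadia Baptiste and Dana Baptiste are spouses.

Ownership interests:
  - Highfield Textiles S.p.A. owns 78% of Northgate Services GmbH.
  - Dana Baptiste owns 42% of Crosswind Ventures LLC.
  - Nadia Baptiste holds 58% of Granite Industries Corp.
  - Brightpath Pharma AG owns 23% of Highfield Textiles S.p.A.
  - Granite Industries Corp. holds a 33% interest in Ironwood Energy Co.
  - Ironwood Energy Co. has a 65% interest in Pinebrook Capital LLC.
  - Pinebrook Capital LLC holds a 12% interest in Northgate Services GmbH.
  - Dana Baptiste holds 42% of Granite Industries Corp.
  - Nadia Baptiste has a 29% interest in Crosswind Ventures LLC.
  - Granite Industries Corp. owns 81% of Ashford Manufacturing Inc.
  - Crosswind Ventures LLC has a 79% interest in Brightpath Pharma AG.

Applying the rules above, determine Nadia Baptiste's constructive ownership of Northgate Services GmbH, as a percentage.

By spousal attribution (R1), Nadia Baptiste is treated as also owning Dana Baptiste's interest in Granite Industries Corp, giving 58% + 42% = 100%.
By spousal attribution (R1), Nadia Baptiste is treated as also owning Dana Baptiste's interest in Crosswind Ventures LLC, giving 29% + 42% = 71%.
Chain via Granite Industries Corp. → Ironwood Energy Co. → Pinebrook Capital LLC (R2): 100% × 33% × 65% × 12% = 2.574% of Northgate Services GmbH.
Chain via Crosswind Ventures LLC → Brightpath Pharma AG → Highfield Textiles S.p.A. (R2): 71% × 79% × 23% × 78% = 10.062546% of Northgate Services GmbH.
Aggregating (R3): 2.574% + 10.062546% = 12.636546%.

12.636546%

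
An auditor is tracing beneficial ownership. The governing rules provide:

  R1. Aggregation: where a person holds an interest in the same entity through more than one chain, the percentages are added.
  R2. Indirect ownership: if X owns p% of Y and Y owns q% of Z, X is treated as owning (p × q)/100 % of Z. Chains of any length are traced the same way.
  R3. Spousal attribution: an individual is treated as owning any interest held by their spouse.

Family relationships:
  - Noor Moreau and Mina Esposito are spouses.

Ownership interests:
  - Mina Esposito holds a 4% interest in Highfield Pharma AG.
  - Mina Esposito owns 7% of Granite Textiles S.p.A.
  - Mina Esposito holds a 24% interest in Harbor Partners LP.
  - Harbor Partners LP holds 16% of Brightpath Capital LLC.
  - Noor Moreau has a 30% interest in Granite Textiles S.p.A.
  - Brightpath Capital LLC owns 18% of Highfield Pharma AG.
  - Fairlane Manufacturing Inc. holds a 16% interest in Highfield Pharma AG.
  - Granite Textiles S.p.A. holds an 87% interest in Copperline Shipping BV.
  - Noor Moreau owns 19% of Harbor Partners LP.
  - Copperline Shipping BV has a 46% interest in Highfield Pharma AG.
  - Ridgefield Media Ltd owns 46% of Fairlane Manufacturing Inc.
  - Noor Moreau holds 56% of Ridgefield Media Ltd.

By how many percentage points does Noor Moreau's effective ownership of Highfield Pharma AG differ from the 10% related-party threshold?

14.1674

By spousal attribution (R3), Noor Moreau is treated as also owning Mina Esposito's interest in Harbor Partners LP, giving 19% + 24% = 43%.
By spousal attribution (R3), Noor Moreau is treated as also owning Mina Esposito's interest in Granite Textiles S.p.A, giving 30% + 7% = 37%.
By spousal attribution (R3), Noor Moreau is treated as owning Mina Esposito's 4% interest in Highfield Pharma AG.
Chain via Ridgefield Media Ltd → Fairlane Manufacturing Inc. (R2): 56% × 46% × 16% = 4.1216% of Highfield Pharma AG.
Chain via Harbor Partners LP → Brightpath Capital LLC (R2): 43% × 16% × 18% = 1.2384% of Highfield Pharma AG.
Chain via Granite Textiles S.p.A. → Copperline Shipping BV (R2): 37% × 87% × 46% = 14.8074% of Highfield Pharma AG.
Direct interest in Highfield Pharma AG: 4%.
Aggregating (R1): 4.1216% + 1.2384% + 14.8074% + 4% = 24.1674%.
24.1674% exceeds the 10% threshold by 14.1674 percentage points.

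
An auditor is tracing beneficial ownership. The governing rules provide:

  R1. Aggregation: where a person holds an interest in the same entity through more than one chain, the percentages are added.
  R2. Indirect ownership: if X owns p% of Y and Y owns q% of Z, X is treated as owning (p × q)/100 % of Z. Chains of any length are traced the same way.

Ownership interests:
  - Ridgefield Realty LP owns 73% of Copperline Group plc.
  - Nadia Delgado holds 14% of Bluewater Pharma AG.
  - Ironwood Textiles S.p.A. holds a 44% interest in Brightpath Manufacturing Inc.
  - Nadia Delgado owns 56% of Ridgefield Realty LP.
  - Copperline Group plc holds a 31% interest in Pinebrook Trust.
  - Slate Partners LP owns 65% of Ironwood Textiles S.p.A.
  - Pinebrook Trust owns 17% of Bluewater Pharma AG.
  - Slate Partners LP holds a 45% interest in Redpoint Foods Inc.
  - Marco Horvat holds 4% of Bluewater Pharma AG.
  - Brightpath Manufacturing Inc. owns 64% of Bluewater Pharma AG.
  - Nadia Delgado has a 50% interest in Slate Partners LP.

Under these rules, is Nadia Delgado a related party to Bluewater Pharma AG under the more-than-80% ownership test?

No

Chain via Ridgefield Realty LP → Copperline Group plc → Pinebrook Trust (R2): 56% × 73% × 31% × 17% = 2.154376% of Bluewater Pharma AG.
Chain via Slate Partners LP → Ironwood Textiles S.p.A. → Brightpath Manufacturing Inc. (R2): 50% × 65% × 44% × 64% = 9.152% of Bluewater Pharma AG.
Direct interest in Bluewater Pharma AG: 14%.
Aggregating (R1): 2.154376% + 9.152% + 14% = 25.306376%.
25.306376% does not exceed the 80% threshold, so Nadia is not a related party to Bluewater Pharma AG.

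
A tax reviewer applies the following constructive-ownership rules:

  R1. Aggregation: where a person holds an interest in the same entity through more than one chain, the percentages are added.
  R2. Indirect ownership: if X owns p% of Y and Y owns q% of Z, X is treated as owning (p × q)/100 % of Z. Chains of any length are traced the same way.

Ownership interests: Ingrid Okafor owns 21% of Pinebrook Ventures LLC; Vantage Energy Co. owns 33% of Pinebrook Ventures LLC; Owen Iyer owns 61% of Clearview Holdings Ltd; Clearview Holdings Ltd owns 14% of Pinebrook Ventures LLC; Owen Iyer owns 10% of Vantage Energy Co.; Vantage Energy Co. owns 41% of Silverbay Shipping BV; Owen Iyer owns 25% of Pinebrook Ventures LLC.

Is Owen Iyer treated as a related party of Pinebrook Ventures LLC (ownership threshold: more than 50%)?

No

Chain via Clearview Holdings Ltd (R2): 61% × 14% = 8.54% of Pinebrook Ventures LLC.
Chain via Vantage Energy Co. (R2): 10% × 33% = 3.3% of Pinebrook Ventures LLC.
Direct interest in Pinebrook Ventures LLC: 25%.
Aggregating (R1): 8.54% + 3.3% + 25% = 36.84%.
36.84% does not exceed the 50% threshold, so Owen is not a related party to Pinebrook Ventures LLC.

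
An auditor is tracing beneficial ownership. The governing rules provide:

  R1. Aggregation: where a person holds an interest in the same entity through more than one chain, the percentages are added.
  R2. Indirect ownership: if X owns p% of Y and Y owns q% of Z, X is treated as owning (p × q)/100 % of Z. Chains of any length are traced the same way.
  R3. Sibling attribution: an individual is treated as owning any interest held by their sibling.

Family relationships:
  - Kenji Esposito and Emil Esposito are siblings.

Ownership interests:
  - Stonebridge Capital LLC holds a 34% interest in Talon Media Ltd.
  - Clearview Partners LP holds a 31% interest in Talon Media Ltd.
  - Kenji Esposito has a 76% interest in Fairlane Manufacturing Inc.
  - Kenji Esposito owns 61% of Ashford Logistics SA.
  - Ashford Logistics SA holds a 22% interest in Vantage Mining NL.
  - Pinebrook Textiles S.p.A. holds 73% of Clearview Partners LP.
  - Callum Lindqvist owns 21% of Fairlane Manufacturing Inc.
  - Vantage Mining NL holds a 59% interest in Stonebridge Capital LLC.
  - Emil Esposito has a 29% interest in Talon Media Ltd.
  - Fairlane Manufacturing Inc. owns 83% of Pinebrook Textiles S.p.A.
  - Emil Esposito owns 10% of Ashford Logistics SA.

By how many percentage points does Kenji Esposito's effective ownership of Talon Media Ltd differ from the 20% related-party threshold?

26.408376

By sibling attribution (R3), Kenji Esposito is treated as also owning Emil Esposito's interest in Ashford Logistics SA, giving 61% + 10% = 71%.
By sibling attribution (R3), Kenji Esposito is treated as owning Emil Esposito's 29% interest in Talon Media Ltd.
Chain via Ashford Logistics SA → Vantage Mining NL → Stonebridge Capital LLC (R2): 71% × 22% × 59% × 34% = 3.133372% of Talon Media Ltd.
Chain via Fairlane Manufacturing Inc. → Pinebrook Textiles S.p.A. → Clearview Partners LP (R2): 76% × 83% × 73% × 31% = 14.275004% of Talon Media Ltd.
Direct interest in Talon Media Ltd: 29%.
Aggregating (R1): 3.133372% + 14.275004% + 29% = 46.408376%.
46.408376% exceeds the 20% threshold by 26.408376 percentage points.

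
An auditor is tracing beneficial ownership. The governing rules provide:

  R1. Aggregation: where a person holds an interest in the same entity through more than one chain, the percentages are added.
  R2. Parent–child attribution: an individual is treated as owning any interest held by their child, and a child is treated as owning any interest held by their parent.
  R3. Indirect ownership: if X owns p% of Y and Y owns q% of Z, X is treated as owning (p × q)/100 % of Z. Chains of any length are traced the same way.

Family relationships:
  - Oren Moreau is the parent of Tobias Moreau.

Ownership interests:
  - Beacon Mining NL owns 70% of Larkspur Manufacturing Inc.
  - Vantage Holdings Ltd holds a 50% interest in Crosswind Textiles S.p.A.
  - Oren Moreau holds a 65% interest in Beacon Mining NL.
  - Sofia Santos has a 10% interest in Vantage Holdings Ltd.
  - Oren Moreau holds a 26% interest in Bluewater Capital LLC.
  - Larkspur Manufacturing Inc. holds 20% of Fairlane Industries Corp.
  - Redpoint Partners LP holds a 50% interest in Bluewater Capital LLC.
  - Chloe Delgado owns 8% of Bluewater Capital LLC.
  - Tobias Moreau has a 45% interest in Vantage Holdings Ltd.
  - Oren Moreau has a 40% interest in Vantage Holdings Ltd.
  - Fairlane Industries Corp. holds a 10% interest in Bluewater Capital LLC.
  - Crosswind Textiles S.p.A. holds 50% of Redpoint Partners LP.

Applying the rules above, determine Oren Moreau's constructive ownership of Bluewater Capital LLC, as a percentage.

By parent–child attribution (R2), Oren Moreau is treated as also owning Tobias Moreau's interest in Vantage Holdings Ltd, giving 40% + 45% = 85%.
Chain via Vantage Holdings Ltd → Crosswind Textiles S.p.A. → Redpoint Partners LP (R3): 85% × 50% × 50% × 50% = 10.625% of Bluewater Capital LLC.
Chain via Beacon Mining NL → Larkspur Manufacturing Inc. → Fairlane Industries Corp. (R3): 65% × 70% × 20% × 10% = 0.91% of Bluewater Capital LLC.
Direct interest in Bluewater Capital LLC: 26%.
Aggregating (R1): 10.625% + 0.91% + 26% = 37.535%.

37.535%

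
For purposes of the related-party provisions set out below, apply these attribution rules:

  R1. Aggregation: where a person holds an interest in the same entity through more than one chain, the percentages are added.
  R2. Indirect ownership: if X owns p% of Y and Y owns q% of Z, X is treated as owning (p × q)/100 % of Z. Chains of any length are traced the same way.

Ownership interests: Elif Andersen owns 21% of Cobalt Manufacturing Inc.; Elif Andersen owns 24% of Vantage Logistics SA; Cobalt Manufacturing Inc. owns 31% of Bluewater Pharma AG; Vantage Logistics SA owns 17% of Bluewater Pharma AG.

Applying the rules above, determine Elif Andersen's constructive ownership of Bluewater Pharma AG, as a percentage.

Chain via Vantage Logistics SA (R2): 24% × 17% = 4.08% of Bluewater Pharma AG.
Chain via Cobalt Manufacturing Inc. (R2): 21% × 31% = 6.51% of Bluewater Pharma AG.
Aggregating (R1): 4.08% + 6.51% = 10.59%.

10.59%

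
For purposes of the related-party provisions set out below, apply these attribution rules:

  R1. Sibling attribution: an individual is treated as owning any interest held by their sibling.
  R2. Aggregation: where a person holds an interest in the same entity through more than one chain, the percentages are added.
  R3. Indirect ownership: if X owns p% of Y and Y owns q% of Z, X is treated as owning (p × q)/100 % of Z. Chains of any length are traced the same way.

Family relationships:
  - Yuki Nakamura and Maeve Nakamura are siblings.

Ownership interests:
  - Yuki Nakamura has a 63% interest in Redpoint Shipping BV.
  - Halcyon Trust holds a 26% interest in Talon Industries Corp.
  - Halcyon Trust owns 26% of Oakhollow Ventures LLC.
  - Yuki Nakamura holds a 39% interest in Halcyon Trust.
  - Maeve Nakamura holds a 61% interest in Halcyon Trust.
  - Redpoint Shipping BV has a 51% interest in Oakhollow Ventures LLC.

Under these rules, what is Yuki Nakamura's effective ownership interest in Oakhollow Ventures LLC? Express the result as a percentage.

By sibling attribution (R1), Yuki Nakamura is treated as also owning Maeve Nakamura's interest in Halcyon Trust, giving 39% + 61% = 100%.
Chain via Halcyon Trust (R3): 100% × 26% = 26% of Oakhollow Ventures LLC.
Chain via Redpoint Shipping BV (R3): 63% × 51% = 32.13% of Oakhollow Ventures LLC.
Aggregating (R2): 26% + 32.13% = 58.13%.

58.13%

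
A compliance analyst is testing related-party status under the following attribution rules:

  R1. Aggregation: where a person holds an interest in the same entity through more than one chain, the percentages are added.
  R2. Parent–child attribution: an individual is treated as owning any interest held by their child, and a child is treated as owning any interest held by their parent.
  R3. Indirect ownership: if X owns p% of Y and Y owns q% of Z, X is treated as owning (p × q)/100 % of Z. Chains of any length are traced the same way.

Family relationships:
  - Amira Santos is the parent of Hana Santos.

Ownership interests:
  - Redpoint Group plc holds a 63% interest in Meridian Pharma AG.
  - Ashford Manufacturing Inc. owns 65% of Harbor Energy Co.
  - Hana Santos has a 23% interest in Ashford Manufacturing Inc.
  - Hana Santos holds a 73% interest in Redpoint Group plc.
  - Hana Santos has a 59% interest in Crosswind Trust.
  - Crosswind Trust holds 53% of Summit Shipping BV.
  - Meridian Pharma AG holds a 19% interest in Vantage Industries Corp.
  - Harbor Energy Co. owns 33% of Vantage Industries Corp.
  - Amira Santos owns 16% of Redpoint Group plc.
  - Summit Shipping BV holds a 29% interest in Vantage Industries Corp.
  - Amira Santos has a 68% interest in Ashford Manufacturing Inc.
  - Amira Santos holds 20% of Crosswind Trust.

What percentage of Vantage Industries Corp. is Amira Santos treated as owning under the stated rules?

42.3151%

By parent–child attribution (R2), Amira Santos is treated as also owning Hana Santos's interest in Redpoint Group plc, giving 16% + 73% = 89%.
By parent–child attribution (R2), Amira Santos is treated as also owning Hana Santos's interest in Crosswind Trust, giving 20% + 59% = 79%.
By parent–child attribution (R2), Amira Santos is treated as also owning Hana Santos's interest in Ashford Manufacturing Inc, giving 68% + 23% = 91%.
Chain via Redpoint Group plc → Meridian Pharma AG (R3): 89% × 63% × 19% = 10.6533% of Vantage Industries Corp.
Chain via Crosswind Trust → Summit Shipping BV (R3): 79% × 53% × 29% = 12.1423% of Vantage Industries Corp.
Chain via Ashford Manufacturing Inc. → Harbor Energy Co. (R3): 91% × 65% × 33% = 19.5195% of Vantage Industries Corp.
Aggregating (R1): 10.6533% + 12.1423% + 19.5195% = 42.3151%.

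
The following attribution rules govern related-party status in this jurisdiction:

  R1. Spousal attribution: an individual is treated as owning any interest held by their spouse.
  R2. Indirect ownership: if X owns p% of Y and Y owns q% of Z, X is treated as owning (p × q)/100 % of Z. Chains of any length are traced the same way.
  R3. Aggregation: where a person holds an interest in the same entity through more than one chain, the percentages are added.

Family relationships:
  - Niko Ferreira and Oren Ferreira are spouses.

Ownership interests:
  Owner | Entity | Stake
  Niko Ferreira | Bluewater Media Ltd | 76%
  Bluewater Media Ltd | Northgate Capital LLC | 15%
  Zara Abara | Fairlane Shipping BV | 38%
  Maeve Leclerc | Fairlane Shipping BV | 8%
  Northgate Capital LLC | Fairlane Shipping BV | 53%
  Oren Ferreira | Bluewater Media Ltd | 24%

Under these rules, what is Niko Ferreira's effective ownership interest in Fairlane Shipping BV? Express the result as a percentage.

7.95%

By spousal attribution (R1), Niko Ferreira is treated as also owning Oren Ferreira's interest in Bluewater Media Ltd, giving 76% + 24% = 100%.
Chain via Bluewater Media Ltd → Northgate Capital LLC (R2): 100% × 15% × 53% = 7.95% of Fairlane Shipping BV.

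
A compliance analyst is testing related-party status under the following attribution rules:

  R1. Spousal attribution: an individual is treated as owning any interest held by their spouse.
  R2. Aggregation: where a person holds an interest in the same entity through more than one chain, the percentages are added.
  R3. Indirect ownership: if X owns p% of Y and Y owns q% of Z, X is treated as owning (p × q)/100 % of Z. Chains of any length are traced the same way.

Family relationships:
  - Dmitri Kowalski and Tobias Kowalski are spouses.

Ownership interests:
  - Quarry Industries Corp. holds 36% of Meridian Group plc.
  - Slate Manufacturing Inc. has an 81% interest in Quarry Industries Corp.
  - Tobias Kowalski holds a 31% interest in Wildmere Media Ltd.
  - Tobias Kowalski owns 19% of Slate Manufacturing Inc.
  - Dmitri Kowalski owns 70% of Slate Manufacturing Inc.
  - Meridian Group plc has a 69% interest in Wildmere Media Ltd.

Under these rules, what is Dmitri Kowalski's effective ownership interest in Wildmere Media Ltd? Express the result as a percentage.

48.907156%

By spousal attribution (R1), Dmitri Kowalski is treated as also owning Tobias Kowalski's interest in Slate Manufacturing Inc, giving 70% + 19% = 89%.
By spousal attribution (R1), Dmitri Kowalski is treated as owning Tobias Kowalski's 31% interest in Wildmere Media Ltd.
Chain via Slate Manufacturing Inc. → Quarry Industries Corp. → Meridian Group plc (R3): 89% × 81% × 36% × 69% = 17.907156% of Wildmere Media Ltd.
Direct interest in Wildmere Media Ltd: 31%.
Aggregating (R2): 17.907156% + 31% = 48.907156%.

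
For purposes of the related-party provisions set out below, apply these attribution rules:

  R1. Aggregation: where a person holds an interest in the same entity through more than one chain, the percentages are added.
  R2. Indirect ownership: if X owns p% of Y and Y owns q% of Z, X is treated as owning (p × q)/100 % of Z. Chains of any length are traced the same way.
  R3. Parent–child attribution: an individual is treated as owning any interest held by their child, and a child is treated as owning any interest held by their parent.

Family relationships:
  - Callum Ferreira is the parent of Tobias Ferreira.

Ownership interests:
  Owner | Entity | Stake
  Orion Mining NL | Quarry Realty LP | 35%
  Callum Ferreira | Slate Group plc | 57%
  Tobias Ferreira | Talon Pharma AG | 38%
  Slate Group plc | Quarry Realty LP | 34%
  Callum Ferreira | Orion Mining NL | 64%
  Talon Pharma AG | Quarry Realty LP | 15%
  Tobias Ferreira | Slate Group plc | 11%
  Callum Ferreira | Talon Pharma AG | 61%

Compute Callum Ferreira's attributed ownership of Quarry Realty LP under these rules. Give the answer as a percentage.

60.37%

By parent–child attribution (R3), Callum Ferreira is treated as also owning Tobias Ferreira's interest in Talon Pharma AG, giving 61% + 38% = 99%.
By parent–child attribution (R3), Callum Ferreira is treated as also owning Tobias Ferreira's interest in Slate Group plc, giving 57% + 11% = 68%.
Chain via Talon Pharma AG (R2): 99% × 15% = 14.85% of Quarry Realty LP.
Chain via Orion Mining NL (R2): 64% × 35% = 22.4% of Quarry Realty LP.
Chain via Slate Group plc (R2): 68% × 34% = 23.12% of Quarry Realty LP.
Aggregating (R1): 14.85% + 22.4% + 23.12% = 60.37%.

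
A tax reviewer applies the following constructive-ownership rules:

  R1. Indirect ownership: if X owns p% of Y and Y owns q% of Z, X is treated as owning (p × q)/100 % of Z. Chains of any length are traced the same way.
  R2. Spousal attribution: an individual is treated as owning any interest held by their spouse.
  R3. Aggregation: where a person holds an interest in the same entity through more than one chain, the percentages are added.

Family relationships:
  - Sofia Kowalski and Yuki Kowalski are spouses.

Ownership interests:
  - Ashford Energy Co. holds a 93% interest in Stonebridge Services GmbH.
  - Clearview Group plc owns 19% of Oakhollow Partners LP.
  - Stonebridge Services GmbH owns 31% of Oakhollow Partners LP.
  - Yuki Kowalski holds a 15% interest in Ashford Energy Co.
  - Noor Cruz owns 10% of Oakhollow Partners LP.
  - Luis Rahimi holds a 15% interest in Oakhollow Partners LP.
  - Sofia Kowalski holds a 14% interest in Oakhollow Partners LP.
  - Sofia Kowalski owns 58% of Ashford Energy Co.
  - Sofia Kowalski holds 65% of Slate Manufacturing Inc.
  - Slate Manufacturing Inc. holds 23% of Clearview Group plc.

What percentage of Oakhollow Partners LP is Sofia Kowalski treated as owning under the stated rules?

By spousal attribution (R2), Sofia Kowalski is treated as also owning Yuki Kowalski's interest in Ashford Energy Co, giving 58% + 15% = 73%.
Chain via Ashford Energy Co. → Stonebridge Services GmbH (R1): 73% × 93% × 31% = 21.0459% of Oakhollow Partners LP.
Chain via Slate Manufacturing Inc. → Clearview Group plc (R1): 65% × 23% × 19% = 2.8405% of Oakhollow Partners LP.
Direct interest in Oakhollow Partners LP: 14%.
Aggregating (R3): 21.0459% + 2.8405% + 14% = 37.8864%.

37.8864%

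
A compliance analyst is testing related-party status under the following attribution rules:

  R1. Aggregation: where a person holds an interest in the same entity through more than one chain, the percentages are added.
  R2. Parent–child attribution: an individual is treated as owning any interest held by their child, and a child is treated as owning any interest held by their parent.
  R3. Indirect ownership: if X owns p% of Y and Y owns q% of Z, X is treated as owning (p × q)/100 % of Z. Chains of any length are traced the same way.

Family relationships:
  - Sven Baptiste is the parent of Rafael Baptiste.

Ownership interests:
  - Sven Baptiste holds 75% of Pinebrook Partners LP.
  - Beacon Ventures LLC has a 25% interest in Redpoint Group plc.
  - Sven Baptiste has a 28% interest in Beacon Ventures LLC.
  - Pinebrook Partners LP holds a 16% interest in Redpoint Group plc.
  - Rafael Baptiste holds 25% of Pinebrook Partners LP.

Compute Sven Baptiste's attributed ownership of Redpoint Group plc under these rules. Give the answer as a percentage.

By parent–child attribution (R2), Sven Baptiste is treated as also owning Rafael Baptiste's interest in Pinebrook Partners LP, giving 75% + 25% = 100%.
Chain via Beacon Ventures LLC (R3): 28% × 25% = 7% of Redpoint Group plc.
Chain via Pinebrook Partners LP (R3): 100% × 16% = 16% of Redpoint Group plc.
Aggregating (R1): 7% + 16% = 23%.

23%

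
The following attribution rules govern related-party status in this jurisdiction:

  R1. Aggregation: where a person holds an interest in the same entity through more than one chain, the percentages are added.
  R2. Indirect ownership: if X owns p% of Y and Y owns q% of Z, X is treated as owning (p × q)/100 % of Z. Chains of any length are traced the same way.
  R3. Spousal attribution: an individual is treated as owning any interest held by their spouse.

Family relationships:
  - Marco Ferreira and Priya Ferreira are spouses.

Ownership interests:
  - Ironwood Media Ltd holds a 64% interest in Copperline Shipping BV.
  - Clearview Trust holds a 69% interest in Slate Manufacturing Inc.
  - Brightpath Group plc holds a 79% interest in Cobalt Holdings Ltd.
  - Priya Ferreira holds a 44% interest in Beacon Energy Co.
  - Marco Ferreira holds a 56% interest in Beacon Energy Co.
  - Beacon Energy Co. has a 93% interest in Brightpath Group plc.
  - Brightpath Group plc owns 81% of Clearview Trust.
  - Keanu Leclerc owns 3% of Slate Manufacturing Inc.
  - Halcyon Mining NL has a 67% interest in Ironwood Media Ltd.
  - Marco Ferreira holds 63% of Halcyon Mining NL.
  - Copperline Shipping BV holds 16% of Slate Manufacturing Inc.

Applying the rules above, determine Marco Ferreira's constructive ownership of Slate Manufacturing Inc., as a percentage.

By spousal attribution (R3), Marco Ferreira is treated as also owning Priya Ferreira's interest in Beacon Energy Co, giving 56% + 44% = 100%.
Chain via Halcyon Mining NL → Ironwood Media Ltd → Copperline Shipping BV (R2): 63% × 67% × 64% × 16% = 4.322304% of Slate Manufacturing Inc.
Chain via Beacon Energy Co. → Brightpath Group plc → Clearview Trust (R2): 100% × 93% × 81% × 69% = 51.9777% of Slate Manufacturing Inc.
Aggregating (R1): 4.322304% + 51.9777% = 56.300004%.

56.300004%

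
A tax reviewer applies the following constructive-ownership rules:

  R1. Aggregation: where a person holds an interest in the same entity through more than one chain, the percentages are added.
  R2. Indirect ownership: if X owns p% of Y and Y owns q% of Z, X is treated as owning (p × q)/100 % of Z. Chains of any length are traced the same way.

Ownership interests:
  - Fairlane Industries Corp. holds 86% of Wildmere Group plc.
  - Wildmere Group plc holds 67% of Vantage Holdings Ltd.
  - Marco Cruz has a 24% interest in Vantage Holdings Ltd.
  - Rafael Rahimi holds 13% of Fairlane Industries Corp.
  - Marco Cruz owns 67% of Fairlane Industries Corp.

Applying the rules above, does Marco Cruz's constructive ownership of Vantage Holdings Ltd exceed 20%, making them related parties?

Yes

Chain via Fairlane Industries Corp. → Wildmere Group plc (R2): 67% × 86% × 67% = 38.6054% of Vantage Holdings Ltd.
Direct interest in Vantage Holdings Ltd: 24%.
Aggregating (R1): 38.6054% + 24% = 62.6054%.
62.6054% exceeds the 20% threshold, so Marco is a related party to Vantage Holdings Ltd.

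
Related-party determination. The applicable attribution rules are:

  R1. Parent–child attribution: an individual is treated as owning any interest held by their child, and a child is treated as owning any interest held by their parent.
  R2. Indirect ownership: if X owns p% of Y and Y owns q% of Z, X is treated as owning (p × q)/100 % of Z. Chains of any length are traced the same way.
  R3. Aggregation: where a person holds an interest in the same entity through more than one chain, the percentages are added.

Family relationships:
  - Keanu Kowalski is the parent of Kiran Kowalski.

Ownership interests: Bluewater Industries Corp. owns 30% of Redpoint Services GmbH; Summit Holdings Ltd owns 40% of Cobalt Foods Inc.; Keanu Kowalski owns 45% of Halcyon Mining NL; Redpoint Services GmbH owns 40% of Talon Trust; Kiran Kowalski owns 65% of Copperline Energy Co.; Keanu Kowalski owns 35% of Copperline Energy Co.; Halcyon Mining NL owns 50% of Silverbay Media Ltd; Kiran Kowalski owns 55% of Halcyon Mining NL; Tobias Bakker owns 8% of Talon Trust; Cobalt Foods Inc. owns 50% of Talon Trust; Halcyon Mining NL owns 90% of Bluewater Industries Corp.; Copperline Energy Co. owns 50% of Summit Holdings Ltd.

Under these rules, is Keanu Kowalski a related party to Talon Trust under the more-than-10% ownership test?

Yes

By parent–child attribution (R1), Keanu Kowalski is treated as also owning Kiran Kowalski's interest in Copperline Energy Co, giving 35% + 65% = 100%.
By parent–child attribution (R1), Keanu Kowalski is treated as also owning Kiran Kowalski's interest in Halcyon Mining NL, giving 45% + 55% = 100%.
Chain via Copperline Energy Co. → Summit Holdings Ltd → Cobalt Foods Inc. (R2): 100% × 50% × 40% × 50% = 10% of Talon Trust.
Chain via Halcyon Mining NL → Bluewater Industries Corp. → Redpoint Services GmbH (R2): 100% × 90% × 30% × 40% = 10.8% of Talon Trust.
Aggregating (R3): 10% + 10.8% = 20.8%.
20.8% exceeds the 10% threshold, so Keanu is a related party to Talon Trust.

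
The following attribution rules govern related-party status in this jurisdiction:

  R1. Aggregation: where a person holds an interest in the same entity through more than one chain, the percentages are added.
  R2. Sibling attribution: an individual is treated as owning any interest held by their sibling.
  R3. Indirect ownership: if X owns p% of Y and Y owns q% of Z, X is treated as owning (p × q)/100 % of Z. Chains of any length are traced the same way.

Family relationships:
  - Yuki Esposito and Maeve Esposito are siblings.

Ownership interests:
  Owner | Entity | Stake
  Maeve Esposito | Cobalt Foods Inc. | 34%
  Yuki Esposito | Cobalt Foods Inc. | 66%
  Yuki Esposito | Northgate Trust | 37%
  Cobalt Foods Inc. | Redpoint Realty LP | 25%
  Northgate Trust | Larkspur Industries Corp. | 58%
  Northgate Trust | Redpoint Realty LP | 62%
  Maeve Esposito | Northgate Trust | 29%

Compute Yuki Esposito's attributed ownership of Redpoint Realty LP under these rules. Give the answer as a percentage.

65.92%

By sibling attribution (R2), Yuki Esposito is treated as also owning Maeve Esposito's interest in Northgate Trust, giving 37% + 29% = 66%.
By sibling attribution (R2), Yuki Esposito is treated as also owning Maeve Esposito's interest in Cobalt Foods Inc, giving 66% + 34% = 100%.
Chain via Northgate Trust (R3): 66% × 62% = 40.92% of Redpoint Realty LP.
Chain via Cobalt Foods Inc. (R3): 100% × 25% = 25% of Redpoint Realty LP.
Aggregating (R1): 40.92% + 25% = 65.92%.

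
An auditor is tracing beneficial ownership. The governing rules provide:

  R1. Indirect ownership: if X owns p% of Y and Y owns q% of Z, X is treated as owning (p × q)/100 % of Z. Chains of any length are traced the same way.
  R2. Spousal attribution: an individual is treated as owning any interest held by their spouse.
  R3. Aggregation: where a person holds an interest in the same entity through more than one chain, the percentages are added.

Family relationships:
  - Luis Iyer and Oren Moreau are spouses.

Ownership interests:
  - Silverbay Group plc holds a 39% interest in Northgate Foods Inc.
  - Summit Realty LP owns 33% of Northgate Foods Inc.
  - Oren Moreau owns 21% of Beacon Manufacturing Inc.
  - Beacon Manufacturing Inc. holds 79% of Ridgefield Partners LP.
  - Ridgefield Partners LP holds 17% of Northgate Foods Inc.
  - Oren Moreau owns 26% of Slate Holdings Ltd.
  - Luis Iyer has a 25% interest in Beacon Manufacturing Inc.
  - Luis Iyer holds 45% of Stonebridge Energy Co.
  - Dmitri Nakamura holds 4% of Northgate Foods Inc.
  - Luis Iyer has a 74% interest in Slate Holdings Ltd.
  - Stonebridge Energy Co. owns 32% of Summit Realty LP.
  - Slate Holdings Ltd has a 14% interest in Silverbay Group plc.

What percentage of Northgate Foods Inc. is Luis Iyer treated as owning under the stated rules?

16.3898%

By spousal attribution (R2), Luis Iyer is treated as also owning Oren Moreau's interest in Beacon Manufacturing Inc, giving 25% + 21% = 46%.
By spousal attribution (R2), Luis Iyer is treated as also owning Oren Moreau's interest in Slate Holdings Ltd, giving 74% + 26% = 100%.
Chain via Beacon Manufacturing Inc. → Ridgefield Partners LP (R1): 46% × 79% × 17% = 6.1778% of Northgate Foods Inc.
Chain via Slate Holdings Ltd → Silverbay Group plc (R1): 100% × 14% × 39% = 5.46% of Northgate Foods Inc.
Chain via Stonebridge Energy Co. → Summit Realty LP (R1): 45% × 32% × 33% = 4.752% of Northgate Foods Inc.
Aggregating (R3): 6.1778% + 5.46% + 4.752% = 16.3898%.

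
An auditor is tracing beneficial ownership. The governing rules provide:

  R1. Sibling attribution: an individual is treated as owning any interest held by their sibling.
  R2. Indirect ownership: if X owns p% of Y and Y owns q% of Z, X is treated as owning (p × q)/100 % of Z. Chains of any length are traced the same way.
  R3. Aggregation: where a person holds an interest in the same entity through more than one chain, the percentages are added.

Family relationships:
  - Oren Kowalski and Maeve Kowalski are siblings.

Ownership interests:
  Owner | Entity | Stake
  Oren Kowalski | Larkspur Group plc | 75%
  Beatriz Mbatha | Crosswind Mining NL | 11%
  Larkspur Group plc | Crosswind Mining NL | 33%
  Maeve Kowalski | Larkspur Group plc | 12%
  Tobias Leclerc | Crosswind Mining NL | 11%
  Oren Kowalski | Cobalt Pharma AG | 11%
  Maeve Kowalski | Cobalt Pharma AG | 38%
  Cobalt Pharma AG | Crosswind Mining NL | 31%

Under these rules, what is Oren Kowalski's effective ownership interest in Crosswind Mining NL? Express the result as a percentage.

By sibling attribution (R1), Oren Kowalski is treated as also owning Maeve Kowalski's interest in Larkspur Group plc, giving 75% + 12% = 87%.
By sibling attribution (R1), Oren Kowalski is treated as also owning Maeve Kowalski's interest in Cobalt Pharma AG, giving 11% + 38% = 49%.
Chain via Larkspur Group plc (R2): 87% × 33% = 28.71% of Crosswind Mining NL.
Chain via Cobalt Pharma AG (R2): 49% × 31% = 15.19% of Crosswind Mining NL.
Aggregating (R3): 28.71% + 15.19% = 43.9%.

43.9%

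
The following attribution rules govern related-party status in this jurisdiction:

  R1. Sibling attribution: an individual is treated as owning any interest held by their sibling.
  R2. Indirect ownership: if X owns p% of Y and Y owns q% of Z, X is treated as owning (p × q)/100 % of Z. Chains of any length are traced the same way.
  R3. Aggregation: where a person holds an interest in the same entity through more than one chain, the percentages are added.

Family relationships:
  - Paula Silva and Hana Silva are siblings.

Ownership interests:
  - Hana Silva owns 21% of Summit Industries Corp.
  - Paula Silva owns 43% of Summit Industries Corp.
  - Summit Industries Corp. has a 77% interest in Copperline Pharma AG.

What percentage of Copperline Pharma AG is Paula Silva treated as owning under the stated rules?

49.28%

By sibling attribution (R1), Paula Silva is treated as also owning Hana Silva's interest in Summit Industries Corp, giving 43% + 21% = 64%.
Chain via Summit Industries Corp. (R2): 64% × 77% = 49.28% of Copperline Pharma AG.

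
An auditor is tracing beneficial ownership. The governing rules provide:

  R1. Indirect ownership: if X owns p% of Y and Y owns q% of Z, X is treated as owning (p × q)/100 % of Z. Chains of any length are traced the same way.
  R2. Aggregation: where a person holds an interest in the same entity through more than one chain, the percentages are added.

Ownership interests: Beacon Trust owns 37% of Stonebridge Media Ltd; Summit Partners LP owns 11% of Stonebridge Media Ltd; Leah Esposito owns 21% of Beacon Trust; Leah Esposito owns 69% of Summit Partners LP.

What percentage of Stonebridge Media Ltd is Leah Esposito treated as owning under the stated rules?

Chain via Beacon Trust (R1): 21% × 37% = 7.77% of Stonebridge Media Ltd.
Chain via Summit Partners LP (R1): 69% × 11% = 7.59% of Stonebridge Media Ltd.
Aggregating (R2): 7.77% + 7.59% = 15.36%.

15.36%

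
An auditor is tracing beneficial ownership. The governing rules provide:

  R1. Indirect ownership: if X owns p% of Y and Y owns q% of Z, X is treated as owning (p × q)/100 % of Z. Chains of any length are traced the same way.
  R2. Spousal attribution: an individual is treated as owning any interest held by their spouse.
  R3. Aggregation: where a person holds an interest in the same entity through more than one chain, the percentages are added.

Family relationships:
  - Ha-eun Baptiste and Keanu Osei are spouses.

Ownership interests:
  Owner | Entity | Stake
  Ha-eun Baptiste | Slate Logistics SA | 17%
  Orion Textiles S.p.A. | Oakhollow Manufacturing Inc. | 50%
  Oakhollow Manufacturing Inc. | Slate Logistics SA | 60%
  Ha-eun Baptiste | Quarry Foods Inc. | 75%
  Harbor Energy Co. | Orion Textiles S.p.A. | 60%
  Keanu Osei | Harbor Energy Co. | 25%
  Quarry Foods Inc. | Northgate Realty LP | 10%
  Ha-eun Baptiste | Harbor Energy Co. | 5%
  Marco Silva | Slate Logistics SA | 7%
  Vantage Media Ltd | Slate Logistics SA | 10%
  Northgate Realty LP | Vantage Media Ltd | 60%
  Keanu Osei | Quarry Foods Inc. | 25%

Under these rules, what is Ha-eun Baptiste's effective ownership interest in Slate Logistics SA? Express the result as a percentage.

23%

By spousal attribution (R2), Ha-eun Baptiste is treated as also owning Keanu Osei's interest in Quarry Foods Inc, giving 75% + 25% = 100%.
By spousal attribution (R2), Ha-eun Baptiste is treated as also owning Keanu Osei's interest in Harbor Energy Co, giving 5% + 25% = 30%.
Chain via Quarry Foods Inc. → Northgate Realty LP → Vantage Media Ltd (R1): 100% × 10% × 60% × 10% = 0.6% of Slate Logistics SA.
Chain via Harbor Energy Co. → Orion Textiles S.p.A. → Oakhollow Manufacturing Inc. (R1): 30% × 60% × 50% × 60% = 5.4% of Slate Logistics SA.
Direct interest in Slate Logistics SA: 17%.
Aggregating (R3): 0.6% + 5.4% + 17% = 23%.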